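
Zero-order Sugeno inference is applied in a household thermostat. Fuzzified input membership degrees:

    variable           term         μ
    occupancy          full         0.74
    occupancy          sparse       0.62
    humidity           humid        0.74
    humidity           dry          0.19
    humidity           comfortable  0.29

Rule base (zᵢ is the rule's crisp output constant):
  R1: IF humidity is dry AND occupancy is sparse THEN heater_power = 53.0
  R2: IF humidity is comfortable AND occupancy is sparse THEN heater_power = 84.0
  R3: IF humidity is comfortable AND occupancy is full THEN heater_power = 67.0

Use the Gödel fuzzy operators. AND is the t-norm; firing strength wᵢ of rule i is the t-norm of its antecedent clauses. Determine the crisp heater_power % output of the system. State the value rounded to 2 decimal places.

R1 (z=53.0): dry=0.19, sparse=0.62; AND[min(a, b)] → w = 0.19
R2 (z=84.0): comfortable=0.29, sparse=0.62; AND[min(a, b)] → w = 0.29
R3 (z=67.0): comfortable=0.29, full=0.74; AND[min(a, b)] → w = 0.29
Weighted average = (0.19·53.0 + 0.29·84.0 + 0.29·67.0) / (0.19 + 0.29 + 0.29)
  = 53.8600 / 0.7700 = 69.95

69.95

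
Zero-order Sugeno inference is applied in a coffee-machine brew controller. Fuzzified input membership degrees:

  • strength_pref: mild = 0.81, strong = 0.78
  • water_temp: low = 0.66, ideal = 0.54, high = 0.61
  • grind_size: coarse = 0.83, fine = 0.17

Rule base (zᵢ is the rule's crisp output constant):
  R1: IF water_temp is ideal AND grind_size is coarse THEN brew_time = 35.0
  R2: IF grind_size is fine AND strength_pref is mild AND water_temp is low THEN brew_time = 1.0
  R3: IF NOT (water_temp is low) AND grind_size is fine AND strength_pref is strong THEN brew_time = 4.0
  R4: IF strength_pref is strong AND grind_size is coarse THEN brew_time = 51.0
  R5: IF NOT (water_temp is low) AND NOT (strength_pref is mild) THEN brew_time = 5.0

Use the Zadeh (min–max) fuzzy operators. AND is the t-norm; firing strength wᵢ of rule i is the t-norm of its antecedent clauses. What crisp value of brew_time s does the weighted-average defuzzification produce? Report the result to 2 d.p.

R1 (z=35.0): ideal=0.54, coarse=0.83; AND[min(a, b)] → w = 0.54
R2 (z=1.0): fine=0.17, mild=0.81, low=0.66; AND[min(a, b)] → w = 0.17
R3 (z=4.0): ¬low=1−0.66=0.34, fine=0.17, strong=0.78; AND[min(a, b)] → w = 0.17
R4 (z=51.0): strong=0.78, coarse=0.83; AND[min(a, b)] → w = 0.78
R5 (z=5.0): ¬low=1−0.66=0.34, ¬mild=1−0.81=0.19; AND[min(a, b)] → w = 0.19
Weighted average = (0.54·35.0 + 0.17·1.0 + 0.17·4.0 + 0.78·51.0 + 0.19·5.0) / (0.54 + 0.17 + 0.17 + 0.78 + 0.19)
  = 60.4800 / 1.8500 = 32.69

32.69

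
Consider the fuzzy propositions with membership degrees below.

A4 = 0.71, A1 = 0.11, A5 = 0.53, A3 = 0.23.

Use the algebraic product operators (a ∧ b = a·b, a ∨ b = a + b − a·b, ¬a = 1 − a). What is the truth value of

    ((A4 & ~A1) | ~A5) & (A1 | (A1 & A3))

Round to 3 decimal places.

0.107

~A1 = 1 − 0.1100 = 0.8900
A4 & ~A1 = a·b on (0.7100, 0.8900) = 0.6319
~A5 = 1 − 0.5300 = 0.4700
(A4 & ~A1) | ~A5 = a + b − a·b on (0.6319, 0.4700) = 0.8049
A1 & A3 = a·b on (0.1100, 0.2300) = 0.0253
A1 | (A1 & A3) = a + b − a·b on (0.1100, 0.0253) = 0.1325
((A4 & ~A1) | ~A5) & (A1 | (A1 & A3)) = a·b on (0.8049, 0.1325) = 0.1067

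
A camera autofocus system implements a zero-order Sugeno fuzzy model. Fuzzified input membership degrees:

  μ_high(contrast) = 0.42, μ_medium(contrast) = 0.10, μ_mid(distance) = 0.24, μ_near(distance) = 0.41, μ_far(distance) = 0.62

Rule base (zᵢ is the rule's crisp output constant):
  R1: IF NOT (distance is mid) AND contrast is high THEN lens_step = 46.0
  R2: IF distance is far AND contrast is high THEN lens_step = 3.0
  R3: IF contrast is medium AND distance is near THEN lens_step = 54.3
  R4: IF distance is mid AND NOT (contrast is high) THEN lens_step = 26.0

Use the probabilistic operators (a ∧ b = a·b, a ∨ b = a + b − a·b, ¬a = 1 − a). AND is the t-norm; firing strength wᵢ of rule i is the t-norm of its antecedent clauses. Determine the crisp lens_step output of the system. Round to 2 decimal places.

28.05

R1 (z=46.0): ¬mid=1−0.24=0.76, high=0.42; AND[a·b] → w = 0.3192
R2 (z=3.0): far=0.62, high=0.42; AND[a·b] → w = 0.2604
R3 (z=54.3): medium=0.10, near=0.41; AND[a·b] → w = 0.0410
R4 (z=26.0): mid=0.24, ¬high=1−0.42=0.58; AND[a·b] → w = 0.1392
Weighted average = (0.3192·46.0 + 0.2604·3.0 + 0.0410·54.3 + 0.1392·26.0) / (0.3192 + 0.2604 + 0.0410 + 0.1392)
  = 21.3099 / 0.7598 = 28.05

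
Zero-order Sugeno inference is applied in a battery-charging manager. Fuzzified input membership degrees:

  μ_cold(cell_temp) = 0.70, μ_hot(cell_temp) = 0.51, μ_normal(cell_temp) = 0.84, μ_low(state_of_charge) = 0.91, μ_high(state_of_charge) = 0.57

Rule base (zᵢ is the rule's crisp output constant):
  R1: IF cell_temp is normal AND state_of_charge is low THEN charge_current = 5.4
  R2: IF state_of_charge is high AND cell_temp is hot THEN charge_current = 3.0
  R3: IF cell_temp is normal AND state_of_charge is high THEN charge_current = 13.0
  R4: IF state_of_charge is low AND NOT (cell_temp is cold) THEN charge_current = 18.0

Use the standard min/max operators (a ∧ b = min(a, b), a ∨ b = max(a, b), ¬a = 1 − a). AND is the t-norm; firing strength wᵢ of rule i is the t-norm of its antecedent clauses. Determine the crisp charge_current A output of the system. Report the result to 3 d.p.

R1 (z=5.4): normal=0.84, low=0.91; AND[min(a, b)] → w = 0.84
R2 (z=3.0): high=0.57, hot=0.51; AND[min(a, b)] → w = 0.51
R3 (z=13.0): normal=0.84, high=0.57; AND[min(a, b)] → w = 0.57
R4 (z=18.0): low=0.91, ¬cold=1−0.70=0.30; AND[min(a, b)] → w = 0.30
Weighted average = (0.84·5.4 + 0.51·3.0 + 0.57·13.0 + 0.30·18.0) / (0.84 + 0.51 + 0.57 + 0.30)
  = 18.8760 / 2.2200 = 8.503

8.503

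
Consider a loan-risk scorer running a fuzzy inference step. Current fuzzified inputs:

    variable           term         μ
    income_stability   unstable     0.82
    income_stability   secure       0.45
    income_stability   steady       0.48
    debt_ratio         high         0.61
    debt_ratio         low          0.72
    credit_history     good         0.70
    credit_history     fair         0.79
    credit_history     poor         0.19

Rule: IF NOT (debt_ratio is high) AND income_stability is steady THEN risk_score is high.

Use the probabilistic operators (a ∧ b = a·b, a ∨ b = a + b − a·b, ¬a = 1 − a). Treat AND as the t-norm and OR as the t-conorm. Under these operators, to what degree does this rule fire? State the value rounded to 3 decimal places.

0.187

firing strength: ¬high=1−0.61=0.39, steady=0.48; AND[a·b] → w = 0.1872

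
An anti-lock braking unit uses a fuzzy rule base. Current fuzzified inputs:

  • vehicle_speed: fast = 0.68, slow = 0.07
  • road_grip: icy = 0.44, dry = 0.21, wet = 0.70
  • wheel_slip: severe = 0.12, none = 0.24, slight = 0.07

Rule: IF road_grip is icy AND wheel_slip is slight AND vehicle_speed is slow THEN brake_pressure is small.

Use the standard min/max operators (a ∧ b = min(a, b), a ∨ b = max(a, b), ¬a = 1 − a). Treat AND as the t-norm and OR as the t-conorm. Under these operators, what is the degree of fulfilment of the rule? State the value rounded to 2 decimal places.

0.07

firing strength: icy=0.44, slight=0.07, slow=0.07; AND[min(a, b)] → w = 0.07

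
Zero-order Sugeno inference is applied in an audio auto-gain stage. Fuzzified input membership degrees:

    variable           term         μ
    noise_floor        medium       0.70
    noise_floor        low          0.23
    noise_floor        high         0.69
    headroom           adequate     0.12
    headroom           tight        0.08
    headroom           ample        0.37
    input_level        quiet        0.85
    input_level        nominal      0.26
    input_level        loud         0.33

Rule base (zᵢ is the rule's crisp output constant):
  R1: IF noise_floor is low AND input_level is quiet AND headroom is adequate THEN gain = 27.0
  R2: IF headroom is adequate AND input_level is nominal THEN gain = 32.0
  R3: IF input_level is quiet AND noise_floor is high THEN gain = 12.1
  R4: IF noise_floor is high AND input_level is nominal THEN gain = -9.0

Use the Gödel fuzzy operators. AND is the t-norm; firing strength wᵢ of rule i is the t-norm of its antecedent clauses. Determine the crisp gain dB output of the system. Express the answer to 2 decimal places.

11.00

R1 (z=27.0): low=0.23, quiet=0.85, adequate=0.12; AND[min(a, b)] → w = 0.12
R2 (z=32.0): adequate=0.12, nominal=0.26; AND[min(a, b)] → w = 0.12
R3 (z=12.1): quiet=0.85, high=0.69; AND[min(a, b)] → w = 0.69
R4 (z=-9.0): high=0.69, nominal=0.26; AND[min(a, b)] → w = 0.26
Weighted average = (0.12·27.0 + 0.12·32.0 + 0.69·12.1 + 0.26·-9.0) / (0.12 + 0.12 + 0.69 + 0.26)
  = 13.0890 / 1.1900 = 11.00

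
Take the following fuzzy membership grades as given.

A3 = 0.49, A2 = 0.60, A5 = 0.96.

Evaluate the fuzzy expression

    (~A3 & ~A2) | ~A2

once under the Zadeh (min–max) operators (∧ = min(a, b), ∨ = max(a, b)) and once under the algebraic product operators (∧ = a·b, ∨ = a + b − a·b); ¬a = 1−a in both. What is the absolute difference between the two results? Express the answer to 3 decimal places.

Under Zadeh (min–max):
  ~A3 = 1 − 0.49 = 0.51
  ~A2 = 1 − 0.60 = 0.40
  ~A3 & ~A2 = min(a, b) on (0.51, 0.40) = 0.40
  ~A2 = 1 − 0.60 = 0.40
  (~A3 & ~A2) | ~A2 = max(a, b) on (0.40, 0.40) = 0.40
  → value = 0.4000
Under algebraic product:
  ~A3 = 1 − 0.4900 = 0.5100
  ~A2 = 1 − 0.6000 = 0.4000
  ~A3 & ~A2 = a·b on (0.5100, 0.4000) = 0.2040
  ~A2 = 1 − 0.6000 = 0.4000
  (~A3 & ~A2) | ~A2 = a + b − a·b on (0.2040, 0.4000) = 0.5224
  → value = 0.5224
|0.4000 − 0.5224| = 0.122

0.122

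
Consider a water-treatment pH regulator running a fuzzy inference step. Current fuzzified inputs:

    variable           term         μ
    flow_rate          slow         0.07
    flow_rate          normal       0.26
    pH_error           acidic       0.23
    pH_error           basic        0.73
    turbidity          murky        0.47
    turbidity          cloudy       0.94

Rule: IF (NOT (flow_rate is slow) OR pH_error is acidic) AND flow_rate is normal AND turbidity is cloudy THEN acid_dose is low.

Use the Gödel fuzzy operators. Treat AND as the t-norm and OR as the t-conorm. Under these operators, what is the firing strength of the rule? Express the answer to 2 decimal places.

0.26

firing strength: (¬slow=1−0.07=0.93 OR acidic=0.23) = 0.93; AND[min(a, b)] with normal=0.26, cloudy=0.94 → w = 0.26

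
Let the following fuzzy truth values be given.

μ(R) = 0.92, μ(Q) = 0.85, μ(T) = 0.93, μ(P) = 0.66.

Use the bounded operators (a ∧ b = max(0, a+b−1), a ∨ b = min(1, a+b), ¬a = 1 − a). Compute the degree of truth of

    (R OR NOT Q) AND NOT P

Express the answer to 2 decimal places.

NOT Q = 1 − 0.85 = 0.15
R OR NOT Q = min(1, a+b) on (0.92, 0.15) = 1.00
NOT P = 1 − 0.66 = 0.34
(R OR NOT Q) AND NOT P = max(0, a+b−1) on (1.00, 0.34) = 0.34

0.34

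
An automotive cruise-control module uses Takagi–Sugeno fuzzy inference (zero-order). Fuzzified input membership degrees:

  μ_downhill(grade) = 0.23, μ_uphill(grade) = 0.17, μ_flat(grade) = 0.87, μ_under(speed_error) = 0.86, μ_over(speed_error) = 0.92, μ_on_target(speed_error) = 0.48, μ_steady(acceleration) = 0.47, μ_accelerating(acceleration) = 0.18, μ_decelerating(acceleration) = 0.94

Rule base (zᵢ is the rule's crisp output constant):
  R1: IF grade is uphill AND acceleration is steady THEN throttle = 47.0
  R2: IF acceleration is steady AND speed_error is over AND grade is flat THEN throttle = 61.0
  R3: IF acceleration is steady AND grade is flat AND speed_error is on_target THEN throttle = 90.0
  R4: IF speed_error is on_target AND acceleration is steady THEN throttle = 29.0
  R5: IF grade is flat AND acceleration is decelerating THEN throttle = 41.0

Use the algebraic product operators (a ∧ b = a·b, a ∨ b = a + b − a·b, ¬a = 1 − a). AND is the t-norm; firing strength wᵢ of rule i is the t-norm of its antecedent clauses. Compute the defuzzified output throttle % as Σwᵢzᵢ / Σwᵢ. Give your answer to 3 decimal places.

R1 (z=47.0): uphill=0.17, steady=0.47; AND[a·b] → w = 0.0799
R2 (z=61.0): steady=0.47, over=0.92, flat=0.87; AND[a·b] → w = 0.3762
R3 (z=90.0): steady=0.47, flat=0.87, on_target=0.48; AND[a·b] → w = 0.1963
R4 (z=29.0): on_target=0.48, steady=0.47; AND[a·b] → w = 0.2256
R5 (z=41.0): flat=0.87, decelerating=0.94; AND[a·b] → w = 0.8178
Weighted average = (0.0799·47.0 + 0.3762·61.0 + 0.1963·90.0 + 0.2256·29.0 + 0.8178·41.0) / (0.0799 + 0.3762 + 0.1963 + 0.2256 + 0.8178)
  = 84.4394 / 1.6958 = 49.794

49.794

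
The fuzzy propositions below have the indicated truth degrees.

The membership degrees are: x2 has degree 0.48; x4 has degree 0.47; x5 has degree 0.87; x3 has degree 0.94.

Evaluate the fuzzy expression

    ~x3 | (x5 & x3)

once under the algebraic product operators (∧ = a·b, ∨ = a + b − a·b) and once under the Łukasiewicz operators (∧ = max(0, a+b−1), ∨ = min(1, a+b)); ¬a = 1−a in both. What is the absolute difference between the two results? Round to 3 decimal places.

Under algebraic product:
  ~x3 = 1 − 0.9400 = 0.0600
  x5 & x3 = a·b on (0.8700, 0.9400) = 0.8178
  ~x3 | (x5 & x3) = a + b − a·b on (0.0600, 0.8178) = 0.8287
  → value = 0.8287
Under Łukasiewicz:
  ~x3 = 1 − 0.94 = 0.06
  x5 & x3 = max(0, a+b−1) on (0.87, 0.94) = 0.81
  ~x3 | (x5 & x3) = min(1, a+b) on (0.06, 0.81) = 0.87
  → value = 0.8700
|0.8287 − 0.8700| = 0.041

0.041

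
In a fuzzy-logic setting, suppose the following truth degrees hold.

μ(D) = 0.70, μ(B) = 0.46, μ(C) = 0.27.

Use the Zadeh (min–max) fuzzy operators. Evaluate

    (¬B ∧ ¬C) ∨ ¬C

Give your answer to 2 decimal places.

¬B = 1 − 0.46 = 0.54
¬C = 1 − 0.27 = 0.73
¬B ∧ ¬C = min(a, b) on (0.54, 0.73) = 0.54
¬C = 1 − 0.27 = 0.73
(¬B ∧ ¬C) ∨ ¬C = max(a, b) on (0.54, 0.73) = 0.73

0.73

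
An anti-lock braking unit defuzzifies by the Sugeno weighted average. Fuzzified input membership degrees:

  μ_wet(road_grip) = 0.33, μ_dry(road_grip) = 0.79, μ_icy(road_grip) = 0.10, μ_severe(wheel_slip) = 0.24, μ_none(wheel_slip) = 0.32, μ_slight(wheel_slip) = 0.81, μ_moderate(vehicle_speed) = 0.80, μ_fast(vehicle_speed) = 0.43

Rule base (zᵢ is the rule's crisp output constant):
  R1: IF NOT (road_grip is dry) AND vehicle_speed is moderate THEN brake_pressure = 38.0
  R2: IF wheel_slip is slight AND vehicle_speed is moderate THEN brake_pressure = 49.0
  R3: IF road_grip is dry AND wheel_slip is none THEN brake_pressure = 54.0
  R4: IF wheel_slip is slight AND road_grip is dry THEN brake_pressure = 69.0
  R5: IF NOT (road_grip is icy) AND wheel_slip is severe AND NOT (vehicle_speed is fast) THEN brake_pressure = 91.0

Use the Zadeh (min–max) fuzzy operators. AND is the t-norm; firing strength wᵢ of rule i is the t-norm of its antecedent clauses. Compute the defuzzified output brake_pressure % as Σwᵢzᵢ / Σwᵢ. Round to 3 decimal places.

59.665

R1 (z=38.0): ¬dry=1−0.79=0.21, moderate=0.80; AND[min(a, b)] → w = 0.21
R2 (z=49.0): slight=0.81, moderate=0.80; AND[min(a, b)] → w = 0.80
R3 (z=54.0): dry=0.79, none=0.32; AND[min(a, b)] → w = 0.32
R4 (z=69.0): slight=0.81, dry=0.79; AND[min(a, b)] → w = 0.79
R5 (z=91.0): ¬icy=1−0.10=0.90, severe=0.24, ¬fast=1−0.43=0.57; AND[min(a, b)] → w = 0.24
Weighted average = (0.21·38.0 + 0.80·49.0 + 0.32·54.0 + 0.79·69.0 + 0.24·91.0) / (0.21 + 0.80 + 0.32 + 0.79 + 0.24)
  = 140.8100 / 2.3600 = 59.665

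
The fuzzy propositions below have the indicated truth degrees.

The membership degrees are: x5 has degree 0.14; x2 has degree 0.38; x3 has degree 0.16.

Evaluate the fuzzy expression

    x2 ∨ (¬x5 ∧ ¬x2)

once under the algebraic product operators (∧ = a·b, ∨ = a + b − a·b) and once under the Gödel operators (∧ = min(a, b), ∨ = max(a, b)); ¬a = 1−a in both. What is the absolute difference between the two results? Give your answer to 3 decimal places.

Under algebraic product:
  ¬x5 = 1 − 0.1400 = 0.8600
  ¬x2 = 1 − 0.3800 = 0.6200
  ¬x5 ∧ ¬x2 = a·b on (0.8600, 0.6200) = 0.5332
  x2 ∨ (¬x5 ∧ ¬x2) = a + b − a·b on (0.3800, 0.5332) = 0.7106
  → value = 0.7106
Under Gödel:
  ¬x5 = 1 − 0.14 = 0.86
  ¬x2 = 1 − 0.38 = 0.62
  ¬x5 ∧ ¬x2 = min(a, b) on (0.86, 0.62) = 0.62
  x2 ∨ (¬x5 ∧ ¬x2) = max(a, b) on (0.38, 0.62) = 0.62
  → value = 0.6200
|0.7106 − 0.6200| = 0.091

0.091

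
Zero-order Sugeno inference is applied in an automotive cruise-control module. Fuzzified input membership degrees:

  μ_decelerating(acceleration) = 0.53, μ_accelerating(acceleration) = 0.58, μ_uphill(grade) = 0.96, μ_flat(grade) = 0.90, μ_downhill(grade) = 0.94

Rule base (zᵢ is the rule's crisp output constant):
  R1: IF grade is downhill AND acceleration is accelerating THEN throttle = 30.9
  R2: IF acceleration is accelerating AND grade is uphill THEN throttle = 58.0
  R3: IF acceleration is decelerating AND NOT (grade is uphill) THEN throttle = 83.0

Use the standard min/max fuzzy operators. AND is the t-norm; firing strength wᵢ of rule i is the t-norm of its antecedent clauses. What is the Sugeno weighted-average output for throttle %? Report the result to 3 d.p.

45.735

R1 (z=30.9): downhill=0.94, accelerating=0.58; AND[min(a, b)] → w = 0.58
R2 (z=58.0): accelerating=0.58, uphill=0.96; AND[min(a, b)] → w = 0.58
R3 (z=83.0): decelerating=0.53, ¬uphill=1−0.96=0.04; AND[min(a, b)] → w = 0.04
Weighted average = (0.58·30.9 + 0.58·58.0 + 0.04·83.0) / (0.58 + 0.58 + 0.04)
  = 54.8820 / 1.2000 = 45.735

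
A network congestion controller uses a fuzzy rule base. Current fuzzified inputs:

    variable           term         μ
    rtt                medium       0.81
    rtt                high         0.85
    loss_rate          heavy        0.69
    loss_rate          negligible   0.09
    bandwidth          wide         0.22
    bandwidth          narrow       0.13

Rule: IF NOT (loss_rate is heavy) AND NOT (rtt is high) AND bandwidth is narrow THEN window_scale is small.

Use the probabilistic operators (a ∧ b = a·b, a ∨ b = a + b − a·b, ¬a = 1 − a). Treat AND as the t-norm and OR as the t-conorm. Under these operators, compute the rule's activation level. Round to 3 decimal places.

0.006

firing strength: ¬heavy=1−0.69=0.31, ¬high=1−0.85=0.15, narrow=0.13; AND[a·b] → w = 0.0060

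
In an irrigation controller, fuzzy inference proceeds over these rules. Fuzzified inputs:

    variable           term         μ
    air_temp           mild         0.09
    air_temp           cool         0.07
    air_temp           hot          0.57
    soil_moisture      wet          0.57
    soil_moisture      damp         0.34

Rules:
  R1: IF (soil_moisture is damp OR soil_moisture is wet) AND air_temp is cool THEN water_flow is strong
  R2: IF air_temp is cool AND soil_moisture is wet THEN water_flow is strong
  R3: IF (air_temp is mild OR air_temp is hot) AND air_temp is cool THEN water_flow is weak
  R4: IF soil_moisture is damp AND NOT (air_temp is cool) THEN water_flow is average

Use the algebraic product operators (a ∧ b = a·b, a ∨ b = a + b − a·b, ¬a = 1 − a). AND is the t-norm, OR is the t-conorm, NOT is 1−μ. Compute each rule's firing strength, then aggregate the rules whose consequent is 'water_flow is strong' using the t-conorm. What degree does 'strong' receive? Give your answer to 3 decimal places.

R1: (damp=0.34 OR wet=0.57) = 0.7162; AND[a·b] with cool=0.07 → w = 0.0501
R2: cool=0.07, wet=0.57; AND[a·b] → w = 0.0399
R3: (mild=0.09 OR hot=0.57) = 0.6087; AND[a·b] with cool=0.07 → w = 0.0426
R4: damp=0.34, ¬cool=1−0.07=0.93; AND[a·b] → w = 0.3162
Rules with consequent 'strong': {R1, R2} → strengths 0.0501, 0.0399
Aggregate via t-conorm [a + b − a·b]: 0.0880

0.088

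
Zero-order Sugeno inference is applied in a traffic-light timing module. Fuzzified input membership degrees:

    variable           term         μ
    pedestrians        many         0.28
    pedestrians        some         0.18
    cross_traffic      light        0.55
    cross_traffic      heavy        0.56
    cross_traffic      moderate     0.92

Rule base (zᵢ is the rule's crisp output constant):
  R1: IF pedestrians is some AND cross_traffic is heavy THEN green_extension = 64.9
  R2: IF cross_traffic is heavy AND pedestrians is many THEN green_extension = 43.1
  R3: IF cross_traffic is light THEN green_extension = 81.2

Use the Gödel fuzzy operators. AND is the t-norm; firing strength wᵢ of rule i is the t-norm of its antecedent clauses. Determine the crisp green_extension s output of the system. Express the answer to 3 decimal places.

67.733

R1 (z=64.9): some=0.18, heavy=0.56; AND[min(a, b)] → w = 0.18
R2 (z=43.1): heavy=0.56, many=0.28; AND[min(a, b)] → w = 0.28
R3 (z=81.2): light=0.55 → w = 0.55
Weighted average = (0.18·64.9 + 0.28·43.1 + 0.55·81.2) / (0.18 + 0.28 + 0.55)
  = 68.4100 / 1.0100 = 67.733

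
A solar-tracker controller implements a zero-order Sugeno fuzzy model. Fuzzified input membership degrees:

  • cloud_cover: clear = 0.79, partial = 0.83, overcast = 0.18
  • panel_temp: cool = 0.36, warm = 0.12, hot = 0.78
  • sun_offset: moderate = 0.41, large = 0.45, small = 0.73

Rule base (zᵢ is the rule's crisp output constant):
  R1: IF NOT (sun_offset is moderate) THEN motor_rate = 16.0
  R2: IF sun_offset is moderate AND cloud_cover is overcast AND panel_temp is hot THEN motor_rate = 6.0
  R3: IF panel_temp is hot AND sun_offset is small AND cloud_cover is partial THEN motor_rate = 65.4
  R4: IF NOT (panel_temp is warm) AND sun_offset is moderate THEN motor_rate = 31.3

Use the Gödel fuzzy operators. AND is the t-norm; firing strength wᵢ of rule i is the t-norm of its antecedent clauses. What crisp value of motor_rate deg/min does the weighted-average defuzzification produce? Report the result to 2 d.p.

37.22

R1 (z=16.0): ¬moderate=1−0.41=0.59 → w = 0.59
R2 (z=6.0): moderate=0.41, overcast=0.18, hot=0.78; AND[min(a, b)] → w = 0.18
R3 (z=65.4): hot=0.78, small=0.73, partial=0.83; AND[min(a, b)] → w = 0.73
R4 (z=31.3): ¬warm=1−0.12=0.88, moderate=0.41; AND[min(a, b)] → w = 0.41
Weighted average = (0.59·16.0 + 0.18·6.0 + 0.73·65.4 + 0.41·31.3) / (0.59 + 0.18 + 0.73 + 0.41)
  = 71.0950 / 1.9100 = 37.22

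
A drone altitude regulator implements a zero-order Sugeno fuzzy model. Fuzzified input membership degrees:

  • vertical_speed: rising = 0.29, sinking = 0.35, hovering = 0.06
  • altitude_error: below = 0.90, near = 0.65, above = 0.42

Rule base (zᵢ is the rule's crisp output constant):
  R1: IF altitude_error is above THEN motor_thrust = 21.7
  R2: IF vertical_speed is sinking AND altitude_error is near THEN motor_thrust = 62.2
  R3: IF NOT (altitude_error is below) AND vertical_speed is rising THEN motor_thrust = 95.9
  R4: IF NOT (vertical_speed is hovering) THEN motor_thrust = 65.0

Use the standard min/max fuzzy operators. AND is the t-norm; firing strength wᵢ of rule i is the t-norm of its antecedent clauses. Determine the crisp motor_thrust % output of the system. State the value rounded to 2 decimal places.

R1 (z=21.7): above=0.42 → w = 0.42
R2 (z=62.2): sinking=0.35, near=0.65; AND[min(a, b)] → w = 0.35
R3 (z=95.9): ¬below=1−0.90=0.10, rising=0.29; AND[min(a, b)] → w = 0.10
R4 (z=65.0): ¬hovering=1−0.06=0.94 → w = 0.94
Weighted average = (0.42·21.7 + 0.35·62.2 + 0.10·95.9 + 0.94·65.0) / (0.42 + 0.35 + 0.10 + 0.94)
  = 101.5740 / 1.8100 = 56.12

56.12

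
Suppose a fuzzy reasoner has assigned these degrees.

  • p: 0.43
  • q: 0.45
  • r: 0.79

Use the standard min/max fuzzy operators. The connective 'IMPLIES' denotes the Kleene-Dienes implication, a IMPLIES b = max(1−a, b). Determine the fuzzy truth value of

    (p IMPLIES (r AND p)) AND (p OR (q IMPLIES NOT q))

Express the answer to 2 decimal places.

0.55

r AND p = min(a, b) on (0.79, 0.43) = 0.43
p IMPLIES (r AND p)  [Kleene-Dienes: max(1−a, b)] with a=0.43, b=0.43 → 0.57
NOT q = 1 − 0.45 = 0.55
q IMPLIES NOT q  [Kleene-Dienes: max(1−a, b)] with a=0.45, b=0.55 → 0.55
p OR (q IMPLIES NOT q) = max(a, b) on (0.43, 0.55) = 0.55
(p IMPLIES (r AND p)) AND (p OR (q IMPLIES NOT q)) = min(a, b) on (0.57, 0.55) = 0.55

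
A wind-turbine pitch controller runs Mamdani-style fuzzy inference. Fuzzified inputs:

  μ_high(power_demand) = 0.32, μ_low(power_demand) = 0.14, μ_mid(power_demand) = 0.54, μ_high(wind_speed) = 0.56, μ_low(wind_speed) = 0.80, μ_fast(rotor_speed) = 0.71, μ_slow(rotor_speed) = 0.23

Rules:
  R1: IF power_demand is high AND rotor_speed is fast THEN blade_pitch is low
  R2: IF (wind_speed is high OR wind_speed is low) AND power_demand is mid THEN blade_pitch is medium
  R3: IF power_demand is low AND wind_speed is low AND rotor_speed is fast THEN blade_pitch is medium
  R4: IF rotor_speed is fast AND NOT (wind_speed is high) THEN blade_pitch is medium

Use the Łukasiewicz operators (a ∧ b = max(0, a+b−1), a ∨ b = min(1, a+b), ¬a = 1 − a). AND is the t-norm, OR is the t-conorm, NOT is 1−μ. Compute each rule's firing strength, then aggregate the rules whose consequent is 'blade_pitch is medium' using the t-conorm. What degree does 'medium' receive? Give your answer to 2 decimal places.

0.69

R1: high=0.32, fast=0.71; AND[max(0, a+b−1)] → w = 0.03
R2: (high=0.56 OR low=0.80) = 1.00; AND[max(0, a+b−1)] with mid=0.54 → w = 0.54
R3: low=0.14, low=0.80, fast=0.71; AND[max(0, a+b−1)] → w = 0.00
R4: fast=0.71, ¬high=1−0.56=0.44; AND[max(0, a+b−1)] → w = 0.15
Rules with consequent 'medium': {R2, R3, R4} → strengths 0.54, 0.00, 0.15
Aggregate via t-conorm [min(1, a+b)]: 0.69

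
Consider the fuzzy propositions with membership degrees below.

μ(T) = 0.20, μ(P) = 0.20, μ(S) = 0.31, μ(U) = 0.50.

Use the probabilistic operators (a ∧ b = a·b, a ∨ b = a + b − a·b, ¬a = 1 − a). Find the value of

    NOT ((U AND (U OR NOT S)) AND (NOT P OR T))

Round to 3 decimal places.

0.645

NOT S = 1 − 0.3100 = 0.6900
U OR NOT S = a + b − a·b on (0.5000, 0.6900) = 0.8450
U AND (U OR NOT S) = a·b on (0.5000, 0.8450) = 0.4225
NOT P = 1 − 0.2000 = 0.8000
NOT P OR T = a + b − a·b on (0.8000, 0.2000) = 0.8400
(U AND (U OR NOT S)) AND (NOT P OR T) = a·b on (0.4225, 0.8400) = 0.3549
NOT ((U AND (U OR NOT S)) AND (NOT P OR T)) = 1 − 0.3549 = 0.6451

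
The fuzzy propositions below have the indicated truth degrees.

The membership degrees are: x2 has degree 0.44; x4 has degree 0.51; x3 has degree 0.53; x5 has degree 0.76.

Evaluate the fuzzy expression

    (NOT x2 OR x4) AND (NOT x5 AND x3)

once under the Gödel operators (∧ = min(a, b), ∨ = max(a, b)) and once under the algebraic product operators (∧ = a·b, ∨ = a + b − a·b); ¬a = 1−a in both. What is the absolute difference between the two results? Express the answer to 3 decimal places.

Under Gödel:
  NOT x2 = 1 − 0.44 = 0.56
  NOT x2 OR x4 = max(a, b) on (0.56, 0.51) = 0.56
  NOT x5 = 1 − 0.76 = 0.24
  NOT x5 AND x3 = min(a, b) on (0.24, 0.53) = 0.24
  (NOT x2 OR x4) AND (NOT x5 AND x3) = min(a, b) on (0.56, 0.24) = 0.24
  → value = 0.2400
Under algebraic product:
  NOT x2 = 1 − 0.4400 = 0.5600
  NOT x2 OR x4 = a + b − a·b on (0.5600, 0.5100) = 0.7844
  NOT x5 = 1 − 0.7600 = 0.2400
  NOT x5 AND x3 = a·b on (0.2400, 0.5300) = 0.1272
  (NOT x2 OR x4) AND (NOT x5 AND x3) = a·b on (0.7844, 0.1272) = 0.0998
  → value = 0.0998
|0.2400 − 0.0998| = 0.140

0.140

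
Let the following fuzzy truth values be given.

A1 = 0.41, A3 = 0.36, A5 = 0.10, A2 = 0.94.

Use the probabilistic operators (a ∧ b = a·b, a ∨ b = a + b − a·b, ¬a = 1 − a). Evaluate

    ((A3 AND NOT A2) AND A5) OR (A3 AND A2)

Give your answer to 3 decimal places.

0.340

NOT A2 = 1 − 0.9400 = 0.0600
A3 AND NOT A2 = a·b on (0.3600, 0.0600) = 0.0216
(A3 AND NOT A2) AND A5 = a·b on (0.0216, 0.1000) = 0.0022
A3 AND A2 = a·b on (0.3600, 0.9400) = 0.3384
((A3 AND NOT A2) AND A5) OR (A3 AND A2) = a + b − a·b on (0.0022, 0.3384) = 0.3398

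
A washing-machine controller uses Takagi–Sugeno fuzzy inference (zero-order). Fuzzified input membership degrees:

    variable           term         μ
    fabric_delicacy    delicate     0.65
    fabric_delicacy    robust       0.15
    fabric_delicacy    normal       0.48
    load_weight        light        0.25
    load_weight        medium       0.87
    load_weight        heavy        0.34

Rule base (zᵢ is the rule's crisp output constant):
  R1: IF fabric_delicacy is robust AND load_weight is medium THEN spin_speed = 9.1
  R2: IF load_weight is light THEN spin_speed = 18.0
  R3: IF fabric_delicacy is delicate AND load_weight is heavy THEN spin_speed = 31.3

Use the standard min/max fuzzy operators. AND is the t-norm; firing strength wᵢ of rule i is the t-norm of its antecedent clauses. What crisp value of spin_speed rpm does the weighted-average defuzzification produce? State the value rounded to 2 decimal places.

R1 (z=9.1): robust=0.15, medium=0.87; AND[min(a, b)] → w = 0.15
R2 (z=18.0): light=0.25 → w = 0.25
R3 (z=31.3): delicate=0.65, heavy=0.34; AND[min(a, b)] → w = 0.34
Weighted average = (0.15·9.1 + 0.25·18.0 + 0.34·31.3) / (0.15 + 0.25 + 0.34)
  = 16.5070 / 0.7400 = 22.31

22.31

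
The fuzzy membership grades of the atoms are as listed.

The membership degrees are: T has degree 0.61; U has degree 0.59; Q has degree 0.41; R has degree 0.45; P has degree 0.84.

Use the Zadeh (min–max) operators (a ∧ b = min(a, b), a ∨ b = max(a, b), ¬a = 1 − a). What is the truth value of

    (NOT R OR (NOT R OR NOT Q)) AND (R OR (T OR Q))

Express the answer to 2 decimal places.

0.59

NOT R = 1 − 0.45 = 0.55
NOT R = 1 − 0.45 = 0.55
NOT Q = 1 − 0.41 = 0.59
NOT R OR NOT Q = max(a, b) on (0.55, 0.59) = 0.59
NOT R OR (NOT R OR NOT Q) = max(a, b) on (0.55, 0.59) = 0.59
T OR Q = max(a, b) on (0.61, 0.41) = 0.61
R OR (T OR Q) = max(a, b) on (0.45, 0.61) = 0.61
(NOT R OR (NOT R OR NOT Q)) AND (R OR (T OR Q)) = min(a, b) on (0.59, 0.61) = 0.59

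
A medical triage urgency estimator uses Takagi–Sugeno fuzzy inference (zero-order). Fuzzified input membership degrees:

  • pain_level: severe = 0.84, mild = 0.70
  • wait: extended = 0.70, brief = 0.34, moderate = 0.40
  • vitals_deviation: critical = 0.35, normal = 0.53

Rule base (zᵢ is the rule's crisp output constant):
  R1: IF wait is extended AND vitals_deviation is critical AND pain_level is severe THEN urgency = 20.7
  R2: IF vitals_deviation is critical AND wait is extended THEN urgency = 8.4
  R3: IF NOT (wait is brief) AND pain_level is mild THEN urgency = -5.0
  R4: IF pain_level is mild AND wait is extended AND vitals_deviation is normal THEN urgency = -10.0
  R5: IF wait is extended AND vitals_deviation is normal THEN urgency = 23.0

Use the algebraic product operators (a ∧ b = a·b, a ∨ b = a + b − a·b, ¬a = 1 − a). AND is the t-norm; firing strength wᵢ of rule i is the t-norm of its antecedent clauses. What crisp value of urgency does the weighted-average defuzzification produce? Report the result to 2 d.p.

6.44

R1 (z=20.7): extended=0.70, critical=0.35, severe=0.84; AND[a·b] → w = 0.2058
R2 (z=8.4): critical=0.35, extended=0.70; AND[a·b] → w = 0.2450
R3 (z=-5.0): ¬brief=1−0.34=0.66, mild=0.70; AND[a·b] → w = 0.4620
R4 (z=-10.0): mild=0.70, extended=0.70, normal=0.53; AND[a·b] → w = 0.2597
R5 (z=23.0): extended=0.70, normal=0.53; AND[a·b] → w = 0.3710
Weighted average = (0.2058·20.7 + 0.2450·8.4 + 0.4620·-5.0 + 0.2597·-10.0 + 0.3710·23.0) / (0.2058 + 0.2450 + 0.4620 + 0.2597 + 0.3710)
  = 9.9441 / 1.5435 = 6.44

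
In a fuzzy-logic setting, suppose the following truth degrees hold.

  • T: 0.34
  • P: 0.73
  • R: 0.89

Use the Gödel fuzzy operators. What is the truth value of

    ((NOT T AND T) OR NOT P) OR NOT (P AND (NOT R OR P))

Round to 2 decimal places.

0.34

NOT T = 1 − 0.34 = 0.66
NOT T AND T = min(a, b) on (0.66, 0.34) = 0.34
NOT P = 1 − 0.73 = 0.27
(NOT T AND T) OR NOT P = max(a, b) on (0.34, 0.27) = 0.34
NOT R = 1 − 0.89 = 0.11
NOT R OR P = max(a, b) on (0.11, 0.73) = 0.73
P AND (NOT R OR P) = min(a, b) on (0.73, 0.73) = 0.73
NOT (P AND (NOT R OR P)) = 1 − 0.73 = 0.27
((NOT T AND T) OR NOT P) OR NOT (P AND (NOT R OR P)) = max(a, b) on (0.34, 0.27) = 0.34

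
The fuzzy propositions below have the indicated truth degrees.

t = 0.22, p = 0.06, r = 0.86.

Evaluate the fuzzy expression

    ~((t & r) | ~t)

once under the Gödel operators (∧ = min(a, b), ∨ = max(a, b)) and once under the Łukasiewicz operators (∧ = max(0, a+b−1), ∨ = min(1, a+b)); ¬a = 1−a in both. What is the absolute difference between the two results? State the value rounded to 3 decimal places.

0.080

Under Gödel:
  t & r = min(a, b) on (0.22, 0.86) = 0.22
  ~t = 1 − 0.22 = 0.78
  (t & r) | ~t = max(a, b) on (0.22, 0.78) = 0.78
  ~((t & r) | ~t) = 1 − 0.78 = 0.22
  → value = 0.2200
Under Łukasiewicz:
  t & r = max(0, a+b−1) on (0.22, 0.86) = 0.08
  ~t = 1 − 0.22 = 0.78
  (t & r) | ~t = min(1, a+b) on (0.08, 0.78) = 0.86
  ~((t & r) | ~t) = 1 − 0.86 = 0.14
  → value = 0.1400
|0.2200 − 0.1400| = 0.080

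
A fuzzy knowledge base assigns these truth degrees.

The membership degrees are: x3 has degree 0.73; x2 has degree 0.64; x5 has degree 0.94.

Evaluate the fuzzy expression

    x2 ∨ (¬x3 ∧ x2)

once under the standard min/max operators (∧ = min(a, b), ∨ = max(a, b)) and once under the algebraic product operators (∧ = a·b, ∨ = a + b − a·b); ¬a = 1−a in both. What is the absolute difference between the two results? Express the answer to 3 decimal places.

Under standard min/max:
  ¬x3 = 1 − 0.73 = 0.27
  ¬x3 ∧ x2 = min(a, b) on (0.27, 0.64) = 0.27
  x2 ∨ (¬x3 ∧ x2) = max(a, b) on (0.64, 0.27) = 0.64
  → value = 0.6400
Under algebraic product:
  ¬x3 = 1 − 0.7300 = 0.2700
  ¬x3 ∧ x2 = a·b on (0.2700, 0.6400) = 0.1728
  x2 ∨ (¬x3 ∧ x2) = a + b − a·b on (0.6400, 0.1728) = 0.7022
  → value = 0.7022
|0.6400 − 0.7022| = 0.062

0.062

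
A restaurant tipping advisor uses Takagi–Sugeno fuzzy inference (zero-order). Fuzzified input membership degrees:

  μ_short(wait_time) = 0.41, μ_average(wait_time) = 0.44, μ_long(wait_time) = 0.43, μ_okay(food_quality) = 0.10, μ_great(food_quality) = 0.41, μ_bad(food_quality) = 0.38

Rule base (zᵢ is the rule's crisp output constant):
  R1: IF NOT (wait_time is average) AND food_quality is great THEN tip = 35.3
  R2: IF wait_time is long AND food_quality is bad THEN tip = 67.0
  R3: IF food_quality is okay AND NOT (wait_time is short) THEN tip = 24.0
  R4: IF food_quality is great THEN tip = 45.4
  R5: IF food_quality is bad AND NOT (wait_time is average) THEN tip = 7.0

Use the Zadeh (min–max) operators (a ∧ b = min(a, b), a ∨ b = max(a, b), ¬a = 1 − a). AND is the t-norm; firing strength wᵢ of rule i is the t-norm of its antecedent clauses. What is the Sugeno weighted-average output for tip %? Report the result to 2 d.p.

R1 (z=35.3): ¬average=1−0.44=0.56, great=0.41; AND[min(a, b)] → w = 0.41
R2 (z=67.0): long=0.43, bad=0.38; AND[min(a, b)] → w = 0.38
R3 (z=24.0): okay=0.10, ¬short=1−0.41=0.59; AND[min(a, b)] → w = 0.10
R4 (z=45.4): great=0.41 → w = 0.41
R5 (z=7.0): bad=0.38, ¬average=1−0.44=0.56; AND[min(a, b)] → w = 0.38
Weighted average = (0.41·35.3 + 0.38·67.0 + 0.10·24.0 + 0.41·45.4 + 0.38·7.0) / (0.41 + 0.38 + 0.10 + 0.41 + 0.38)
  = 63.6070 / 1.6800 = 37.86

37.86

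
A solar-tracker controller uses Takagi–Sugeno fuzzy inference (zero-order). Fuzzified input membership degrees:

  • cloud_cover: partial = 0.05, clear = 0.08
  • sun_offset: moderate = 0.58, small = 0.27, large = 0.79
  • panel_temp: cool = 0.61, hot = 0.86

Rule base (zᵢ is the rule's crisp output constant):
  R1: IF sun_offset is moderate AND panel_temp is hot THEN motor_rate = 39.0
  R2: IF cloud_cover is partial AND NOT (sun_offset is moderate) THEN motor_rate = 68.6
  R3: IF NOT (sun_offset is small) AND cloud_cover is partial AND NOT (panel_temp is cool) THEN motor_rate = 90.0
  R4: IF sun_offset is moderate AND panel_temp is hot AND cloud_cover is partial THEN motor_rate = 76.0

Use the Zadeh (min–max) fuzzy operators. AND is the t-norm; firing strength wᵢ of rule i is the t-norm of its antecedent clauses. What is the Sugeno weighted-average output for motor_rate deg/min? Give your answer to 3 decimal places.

R1 (z=39.0): moderate=0.58, hot=0.86; AND[min(a, b)] → w = 0.58
R2 (z=68.6): partial=0.05, ¬moderate=1−0.58=0.42; AND[min(a, b)] → w = 0.05
R3 (z=90.0): ¬small=1−0.27=0.73, partial=0.05, ¬cool=1−0.61=0.39; AND[min(a, b)] → w = 0.05
R4 (z=76.0): moderate=0.58, hot=0.86, partial=0.05; AND[min(a, b)] → w = 0.05
Weighted average = (0.58·39.0 + 0.05·68.6 + 0.05·90.0 + 0.05·76.0) / (0.58 + 0.05 + 0.05 + 0.05)
  = 34.3500 / 0.7300 = 47.055

47.055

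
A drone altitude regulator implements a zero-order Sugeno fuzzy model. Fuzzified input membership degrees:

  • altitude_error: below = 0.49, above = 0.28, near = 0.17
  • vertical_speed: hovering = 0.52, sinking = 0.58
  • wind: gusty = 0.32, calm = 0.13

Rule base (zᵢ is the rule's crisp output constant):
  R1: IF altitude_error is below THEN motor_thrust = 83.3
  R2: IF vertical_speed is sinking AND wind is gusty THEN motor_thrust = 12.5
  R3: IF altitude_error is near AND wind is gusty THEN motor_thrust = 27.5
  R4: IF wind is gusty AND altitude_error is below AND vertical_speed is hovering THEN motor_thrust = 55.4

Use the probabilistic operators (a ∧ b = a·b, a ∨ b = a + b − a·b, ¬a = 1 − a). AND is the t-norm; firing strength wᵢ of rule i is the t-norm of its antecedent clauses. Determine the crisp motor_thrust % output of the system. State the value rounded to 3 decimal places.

R1 (z=83.3): below=0.49 → w = 0.4900
R2 (z=12.5): sinking=0.58, gusty=0.32; AND[a·b] → w = 0.1856
R3 (z=27.5): near=0.17, gusty=0.32; AND[a·b] → w = 0.0544
R4 (z=55.4): gusty=0.32, below=0.49, hovering=0.52; AND[a·b] → w = 0.0815
Weighted average = (0.4900·83.3 + 0.1856·12.5 + 0.0544·27.5 + 0.0815·55.4) / (0.4900 + 0.1856 + 0.0544 + 0.0815)
  = 49.1501 / 0.8115 = 60.564

60.564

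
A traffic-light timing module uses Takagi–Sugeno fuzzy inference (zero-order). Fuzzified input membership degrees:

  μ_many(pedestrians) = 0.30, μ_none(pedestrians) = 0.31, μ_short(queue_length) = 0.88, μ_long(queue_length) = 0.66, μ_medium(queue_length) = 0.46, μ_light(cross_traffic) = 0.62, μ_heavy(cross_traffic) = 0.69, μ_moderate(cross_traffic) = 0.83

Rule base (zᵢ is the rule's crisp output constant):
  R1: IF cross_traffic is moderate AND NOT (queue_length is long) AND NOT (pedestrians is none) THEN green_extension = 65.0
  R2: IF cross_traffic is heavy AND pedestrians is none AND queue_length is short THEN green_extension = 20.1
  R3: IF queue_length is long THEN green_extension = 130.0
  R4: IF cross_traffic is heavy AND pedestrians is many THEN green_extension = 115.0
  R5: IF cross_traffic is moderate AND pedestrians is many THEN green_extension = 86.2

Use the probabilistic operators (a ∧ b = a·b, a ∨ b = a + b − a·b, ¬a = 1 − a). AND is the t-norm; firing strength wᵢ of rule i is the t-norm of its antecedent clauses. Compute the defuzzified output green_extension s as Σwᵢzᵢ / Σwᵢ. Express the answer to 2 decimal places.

98.41

R1 (z=65.0): moderate=0.83, ¬long=1−0.66=0.34, ¬none=1−0.31=0.69; AND[a·b] → w = 0.1947
R2 (z=20.1): heavy=0.69, none=0.31, short=0.88; AND[a·b] → w = 0.1882
R3 (z=130.0): long=0.66 → w = 0.6600
R4 (z=115.0): heavy=0.69, many=0.30; AND[a·b] → w = 0.2070
R5 (z=86.2): moderate=0.83, many=0.30; AND[a·b] → w = 0.2490
Weighted average = (0.1947·65.0 + 0.1882·20.1 + 0.6600·130.0 + 0.2070·115.0 + 0.2490·86.2) / (0.1947 + 0.1882 + 0.6600 + 0.2070 + 0.2490)
  = 147.5089 / 1.4990 = 98.41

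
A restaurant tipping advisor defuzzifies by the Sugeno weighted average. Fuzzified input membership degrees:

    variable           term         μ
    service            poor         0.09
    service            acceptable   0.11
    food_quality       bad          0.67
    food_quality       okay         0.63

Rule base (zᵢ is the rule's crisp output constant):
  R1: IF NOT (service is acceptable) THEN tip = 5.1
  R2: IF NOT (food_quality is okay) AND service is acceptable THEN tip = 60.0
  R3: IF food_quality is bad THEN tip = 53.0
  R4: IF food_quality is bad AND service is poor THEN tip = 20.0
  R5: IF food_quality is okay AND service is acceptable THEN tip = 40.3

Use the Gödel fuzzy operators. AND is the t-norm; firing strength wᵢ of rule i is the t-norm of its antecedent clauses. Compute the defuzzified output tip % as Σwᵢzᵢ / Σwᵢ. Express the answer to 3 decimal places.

28.279

R1 (z=5.1): ¬acceptable=1−0.11=0.89 → w = 0.89
R2 (z=60.0): ¬okay=1−0.63=0.37, acceptable=0.11; AND[min(a, b)] → w = 0.11
R3 (z=53.0): bad=0.67 → w = 0.67
R4 (z=20.0): bad=0.67, poor=0.09; AND[min(a, b)] → w = 0.09
R5 (z=40.3): okay=0.63, acceptable=0.11; AND[min(a, b)] → w = 0.11
Weighted average = (0.89·5.1 + 0.11·60.0 + 0.67·53.0 + 0.09·20.0 + 0.11·40.3) / (0.89 + 0.11 + 0.67 + 0.09 + 0.11)
  = 52.8820 / 1.8700 = 28.279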